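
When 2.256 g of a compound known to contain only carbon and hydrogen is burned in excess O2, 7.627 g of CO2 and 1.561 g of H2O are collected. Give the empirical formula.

CH

mol C = 7.627 / 44.01 = 0.1733; mass C = 0.1733 × 12.01 = 2.081 g
mol H = 2 × (1.561 / 18.02) = 0.1733; mass H = 0.1733 × 1.008 = 0.1746 g
Divide by the smallest (0.1733 mol H): C 1.000, H 1.000
→ CH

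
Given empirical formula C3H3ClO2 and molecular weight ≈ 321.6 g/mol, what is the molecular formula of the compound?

Empirical-formula mass = 106.50 g/mol
n = 321.6 / 106.50 = 3.02 ≈ 3
Molecular formula = (C3H3ClO2)3 = C9H9Cl3O6

C9H9Cl3O6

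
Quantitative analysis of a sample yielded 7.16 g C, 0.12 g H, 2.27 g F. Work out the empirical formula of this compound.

C5HF

Moles — C: 7.16 / 12.01 = 0.5962 mol; H: 0.12 / 1.008 = 0.119 mol; F: 2.27 / 19.00 = 0.1195 mol
Ratios (÷ 0.119): C 5.008, H 1.000, F 1.004
≈ 5:1:1 → C5HF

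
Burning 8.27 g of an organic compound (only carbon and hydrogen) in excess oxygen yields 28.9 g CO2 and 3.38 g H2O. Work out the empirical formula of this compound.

C7H4

mol C = 28.9 / 44.01 = 0.6567; mass C = 0.6567 × 12.01 = 7.887 g
mol H = 2 × (3.38 / 18.02) = 0.3751; mass H = 0.3751 × 1.008 = 0.3781 g
Divide by the smallest (0.3751 mol H): C 1.750, H 1.000
Scaling by 4: C 7.00, H 4.00 → C7H4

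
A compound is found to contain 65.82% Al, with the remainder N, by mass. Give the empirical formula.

Assume 100 g: 65.82 g Al, 34.18 g N.
n(Al) = 65.82/26.98 = 2.44, n(N) = 34.18/14.01 = 2.44
Ratios (÷ 2.44): Al 1.000, N 1.000
≈ 1:1 → AlN

AlN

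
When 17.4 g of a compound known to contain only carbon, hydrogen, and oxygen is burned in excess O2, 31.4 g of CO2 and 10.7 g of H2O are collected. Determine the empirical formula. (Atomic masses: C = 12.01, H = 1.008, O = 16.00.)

C3H5O2

mol C = 31.4 / 44.01 = 0.7135; mass C = 0.7135 × 12.01 = 8.569 g
mol H = 2 × (10.7 / 18.02) = 1.188; mass H = 1.188 × 1.008 = 1.197 g
mass O = 17.4 − (9.766) = 7.634 g → mol O = 0.4771
Smallest is O at 0.4771 mol; normalising gives C 1.495, H 2.489, O 1.000
Multiply by 2: C 2.99, H 4.98, O 2.00 → C3H5O2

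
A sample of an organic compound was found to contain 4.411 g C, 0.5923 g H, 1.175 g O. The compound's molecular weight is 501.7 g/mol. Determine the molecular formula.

C30H48O6

n(C) = 4.411/12.01 = 0.3673, n(H) = 0.5923/1.008 = 0.5876, n(O) = 1.175/16.00 = 0.07344
Divide by the smallest (0.07344 mol O): C 5.001, H 8.001, O 1.000
Ratio ≈ 5:8:1, so the empirical formula is C5H8O
Empirical-formula mass = 84.11 g/mol
n = 501.7 / 84.11 = 5.96 ≈ 6
Molecular formula = (C5H8O)×6 = C30H48O6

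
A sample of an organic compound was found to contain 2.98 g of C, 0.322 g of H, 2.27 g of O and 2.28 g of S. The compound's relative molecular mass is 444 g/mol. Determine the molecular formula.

Moles — C: 2.98 / 12.01 = 0.2481 mol; H: 0.322 / 1.008 = 0.3194 mol; O: 2.27 / 16.00 = 0.1419 mol; S: 2.28 / 32.07 = 0.07109 mol
Ratios (÷ 0.07109): C 3.490, H 4.493, O 1.996, S 1.000
Multiply by 2: C 6.98, H 8.99, O 3.99, S 2.00 → C7H9O4S2
Empirical-formula mass = 221.28 g/mol
n = 444 / 221.28 = 2.01 ≈ 2
Molecular formula = (C7H9O4S2)×2 = C14H18O8S4

C14H18O8S4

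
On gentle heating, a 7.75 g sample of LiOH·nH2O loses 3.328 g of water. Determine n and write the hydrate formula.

Mass of anhydrous LiOH = 7.75 − 3.328 = 4.422 g
mol H2O = 3.328 / 18.02 = 0.1847
Molar mass of LiOH = 23.95 g/mol → mol LiOH = 4.422 / 23.95 = 0.1847
n = 0.1847 / 0.1847 = 1.00 ≈ 1 → LiOH·H2O

LiOH·H2O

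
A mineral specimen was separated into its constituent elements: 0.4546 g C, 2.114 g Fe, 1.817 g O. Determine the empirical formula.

C: 0.4546 g ÷ 12.01 g/mol = 0.03785 mol
Fe: 2.114 g ÷ 55.85 g/mol = 0.03785 mol
O: 1.817 g ÷ 16.00 g/mol = 0.1136 mol
Smallest is Fe at 0.03785 mol; normalising gives C 1.000, Fe 1.000, O 3.000
Ratio ≈ 1:1:3, so the empirical formula is CFeO3

CFeO3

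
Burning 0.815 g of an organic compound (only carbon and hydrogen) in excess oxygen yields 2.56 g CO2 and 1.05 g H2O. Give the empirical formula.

mol C = 2.56 / 44.01 = 0.05817; mass C = 0.05817 × 12.01 = 0.6986 g
mol H = 2 × (1.05 / 18.02) = 0.1165; mass H = 0.1165 × 1.008 = 0.1175 g
Ratios (÷ 0.05817): C 1.000, H 2.003
Ratio ≈ 1:2, so the empirical formula is CH2

CH2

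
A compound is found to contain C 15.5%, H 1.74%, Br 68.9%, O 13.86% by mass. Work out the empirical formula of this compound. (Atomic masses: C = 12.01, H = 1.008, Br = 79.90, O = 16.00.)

C3H4Br2O2

Assume 100 g: 15.5 g C, 1.74 g H, 68.9 g Br, 13.86 g O.
C: 15.5 g ÷ 12.01 g/mol = 1.291 mol
H: 1.74 g ÷ 1.008 g/mol = 1.726 mol
Br: 68.9 g ÷ 79.90 g/mol = 0.8623 mol
O: 13.86 g ÷ 16.00 g/mol = 0.8662 mol
Smallest is Br at 0.8623 mol; normalising gives C 1.497, H 2.002, Br 1.000, O 1.005
Multiply by 2: C 2.99, H 4.00, Br 2.00, O 2.01 → C3H4Br2O2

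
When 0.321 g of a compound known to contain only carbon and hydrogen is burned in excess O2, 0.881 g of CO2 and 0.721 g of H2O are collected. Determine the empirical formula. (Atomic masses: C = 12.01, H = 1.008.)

mol C = 0.881 / 44.01 = 0.02002; mass C = 0.02002 × 12.01 = 0.2404 g
mol H = 2 × (0.721 / 18.02) = 0.08002; mass H = 0.08002 × 1.008 = 0.08066 g
Ratios (÷ 0.02002): C 1.000, H 3.997
Ratio ≈ 1:4, so the empirical formula is CH4

CH4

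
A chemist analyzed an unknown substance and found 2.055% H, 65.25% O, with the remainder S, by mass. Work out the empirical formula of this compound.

Assume 100 g: 2.055 g H, 65.25 g O, 32.695 g S.
n(H) = 2.055/1.008 = 2.039, n(O) = 65.25/16.00 = 4.078, n(S) = 32.695/32.07 = 1.019
Smallest is S at 1.019 mol; normalising gives H 2.000, O 4.000, S 1.000
Ratio ≈ 2:4:1, so the empirical formula is H2O4S

H2O4S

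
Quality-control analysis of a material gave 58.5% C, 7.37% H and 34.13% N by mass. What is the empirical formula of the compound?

C2H3N

Assume 100 g: 58.5 g C, 7.37 g H, 34.13 g N.
Moles — C: 58.5 / 12.01 = 4.871 mol; H: 7.37 / 1.008 = 7.312 mol; N: 34.13 / 14.01 = 2.436 mol
Smallest is N at 2.436 mol; normalising gives C 1.999, H 3.001, N 1.000
→ C2H3N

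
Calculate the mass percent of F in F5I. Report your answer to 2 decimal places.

42.81%

Molar mass = 5(19.00) + 1(126.90) = 221.900 g/mol
Mass of F per mole = 5 × 19.00 = 95.000 g
% F = 95.000 / 221.900 × 100 = 42.81%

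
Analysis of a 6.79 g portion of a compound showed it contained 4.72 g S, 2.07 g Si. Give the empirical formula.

S2Si

S: 4.72 g ÷ 32.07 g/mol = 0.1472 mol
Si: 2.07 g ÷ 28.09 g/mol = 0.07369 mol
Smallest is Si at 0.07369 mol; normalising gives S 1.997, Si 1.000
Ratio ≈ 2:1, so the empirical formula is S2Si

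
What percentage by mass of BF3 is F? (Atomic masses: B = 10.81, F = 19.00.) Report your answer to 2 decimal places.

Molar mass = 1(10.81) + 3(19.00) = 67.810 g/mol
Mass of F per mole = 3 × 19.00 = 57.000 g
% F = 57.000 / 67.810 × 100 = 84.06%

84.06%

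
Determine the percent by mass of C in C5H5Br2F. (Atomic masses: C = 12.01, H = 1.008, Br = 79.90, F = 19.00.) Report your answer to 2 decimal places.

24.62%

Molar mass = 5(12.01) + 5(1.008) + 2(79.90) + 1(19.00) = 243.890 g/mol
Mass of C per mole = 5 × 12.01 = 60.050 g
% C = 60.050 / 243.890 × 100 = 24.62%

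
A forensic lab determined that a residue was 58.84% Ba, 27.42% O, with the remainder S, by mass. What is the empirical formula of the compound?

Assume 100 g: 58.84 g Ba, 27.42 g O, 13.74 g S.
Moles — Ba: 58.84 / 137.33 = 0.4285 mol; O: 27.42 / 16.00 = 1.714 mol; S: 13.74 / 32.07 = 0.4284 mol
Smallest is S at 0.4284 mol; normalising gives Ba 1.000, O 4.000, S 1.000
→ BaO4S

BaO4S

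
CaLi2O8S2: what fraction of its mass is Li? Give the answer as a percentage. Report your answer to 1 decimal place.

5.6%

Molar mass = 1(40.08) + 2(6.94) + 8(16.00) + 2(32.07) = 246.100 g/mol
Mass of Li per mole = 2 × 6.94 = 13.880 g
% Li = 13.880 / 246.100 × 100 = 5.6%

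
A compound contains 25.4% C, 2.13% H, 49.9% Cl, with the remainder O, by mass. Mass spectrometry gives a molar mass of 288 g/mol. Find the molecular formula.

Assume 100 g: 25.4 g C, 2.13 g H, 49.9 g Cl, 22.57 g O.
n(C) = 25.4/12.01 = 2.115, n(H) = 2.13/1.008 = 2.113, n(Cl) = 49.9/35.45 = 1.408, n(O) = 22.57/16.00 = 1.411
Divide by the smallest (1.408 mol Cl): C 1.502, H 1.501, Cl 1.000, O 1.002
×2: C 3.00, H 3.00, Cl 2.00, O 2.00 → C3H3Cl2O2
Empirical-formula mass = 141.95 g/mol
n = 288 / 141.95 = 2.03 ≈ 2
Molecular formula = (C3H3Cl2O2)×2 = C6H6Cl4O4

C6H6Cl4O4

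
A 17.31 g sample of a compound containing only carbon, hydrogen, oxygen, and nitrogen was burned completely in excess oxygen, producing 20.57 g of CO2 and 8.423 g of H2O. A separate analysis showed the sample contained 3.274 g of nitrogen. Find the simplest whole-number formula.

C2H4NO2

mol C = 20.57 / 44.01 = 0.4674; mass C = 0.4674 × 12.01 = 5.613 g
mol H = 2 × (8.423 / 18.02) = 0.9349; mass H = 0.9349 × 1.008 = 0.9423 g
mol N = 3.274 / 14.01 = 0.2337
mass O = 17.31 − (9.830) = 7.480 g → mol O = 0.4675
Divide by the smallest (0.2337 mol N): C 2.000, H 4.000, N 1.000, O 2.001
→ C2H4NO2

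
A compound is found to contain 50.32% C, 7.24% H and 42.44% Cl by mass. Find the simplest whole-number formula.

Assume 100 g: 50.32 g C, 7.24 g H, 42.44 g Cl.
Moles — C: 50.32 / 12.01 = 4.19 mol; H: 7.24 / 1.008 = 7.183 mol; Cl: 42.44 / 35.45 = 1.197 mol
Smallest is Cl at 1.197 mol; normalising gives C 3.500, H 6.000, Cl 1.000
Multiply by 2: C 7.00, H 12.00, Cl 2.00 → C7H12Cl2

C7H12Cl2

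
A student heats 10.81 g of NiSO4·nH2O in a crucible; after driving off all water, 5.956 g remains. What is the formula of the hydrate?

NiSO4·7H2O

Mass of water lost = 10.81 − 5.956 = 4.854 g → 4.854 / 18.02 = 0.2694 mol H2O
Molar mass of NiSO4 = 154.76 g/mol → mol NiSO4 = 5.956 / 154.76 = 0.03849
n = 0.2694 / 0.03849 = 7.00 ≈ 7 → NiSO4·7H2O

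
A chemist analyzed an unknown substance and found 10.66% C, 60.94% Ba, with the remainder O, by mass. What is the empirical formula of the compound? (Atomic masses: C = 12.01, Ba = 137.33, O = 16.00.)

Assume 100 g: 10.66 g C, 60.94 g Ba, 28.4 g O.
Moles — C: 10.66 / 12.01 = 0.8876 mol; Ba: 60.94 / 137.33 = 0.4437 mol; O: 28.4 / 16.00 = 1.775 mol
Divide by the smallest (0.4437 mol Ba): C 2.000, Ba 1.000, O 4.000
Ratio ≈ 2:1:4, so the empirical formula is C2BaO4

C2BaO4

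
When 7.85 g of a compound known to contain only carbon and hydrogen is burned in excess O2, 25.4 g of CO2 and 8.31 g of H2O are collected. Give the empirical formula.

C5H8

mol C = 25.4 / 44.01 = 0.5771; mass C = 0.5771 × 12.01 = 6.931 g
mol H = 2 × (8.31 / 18.02) = 0.9223; mass H = 0.9223 × 1.008 = 0.9297 g
Smallest is C at 0.5771 mol; normalising gives C 1.000, H 1.598
Multiply by 5: C 5.00, H 7.99 → C5H8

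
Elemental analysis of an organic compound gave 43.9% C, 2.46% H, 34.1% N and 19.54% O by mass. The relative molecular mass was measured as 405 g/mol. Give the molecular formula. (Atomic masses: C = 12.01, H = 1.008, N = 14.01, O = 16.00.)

Assume 100 g: 43.9 g C, 2.46 g H, 34.1 g N, 19.54 g O.
n(C) = 43.9/12.01 = 3.655, n(H) = 2.46/1.008 = 2.44, n(N) = 34.1/14.01 = 2.434, n(O) = 19.54/16.00 = 1.221
Divide by the smallest (1.221 mol O): C 2.993, H 1.998, N 1.993, O 1.000
≈ 3:2:2:1 → C3H2N2O
Empirical-formula mass = 82.07 g/mol
n = 405 / 82.07 = 4.94 ≈ 5
Molecular formula = (C3H2N2O)×5 = C15H10N10O5

C15H10N10O5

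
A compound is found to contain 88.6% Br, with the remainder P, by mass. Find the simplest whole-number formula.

Assume 100 g: 88.6 g Br, 11.4 g P.
n(Br) = 88.6/79.90 = 1.109, n(P) = 11.4/30.97 = 0.3681
Ratios (÷ 0.3681): Br 3.012, P 1.000
→ Br3P

Br3P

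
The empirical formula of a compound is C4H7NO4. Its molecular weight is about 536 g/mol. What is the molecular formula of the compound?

C16H28N4O16

Empirical-formula mass = 133.11 g/mol
n = 536 / 133.11 = 4.03 ≈ 4
Molecular formula = (C4H7NO4)4 = C16H28N4O16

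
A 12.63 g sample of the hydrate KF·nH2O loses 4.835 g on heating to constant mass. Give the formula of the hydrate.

Mass of anhydrous KF = 12.63 − 4.835 = 7.795 g
mol H2O = 4.835 / 18.02 = 0.2683
Molar mass of KF = 58.10 g/mol → mol KF = 7.795 / 58.10 = 0.1342
n = 0.2683 / 0.1342 = 2.00 ≈ 2 → KF·2H2O

KF·2H2O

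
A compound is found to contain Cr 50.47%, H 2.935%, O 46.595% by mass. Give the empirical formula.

Assume 100 g: 50.47 g Cr, 2.935 g H, 46.595 g O.
n(Cr) = 50.47/52.00 = 0.9706, n(H) = 2.935/1.008 = 2.912, n(O) = 46.595/16.00 = 2.912
Ratios (÷ 0.9706): Cr 1.000, H 3.000, O 3.000
Ratio ≈ 1:3:3, so the empirical formula is CrH3O3

CrH3O3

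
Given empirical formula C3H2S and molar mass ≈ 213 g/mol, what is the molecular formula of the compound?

Empirical-formula mass = 70.12 g/mol
n = 213 / 70.12 = 3.04 ≈ 3
Molecular formula = (C3H2S)3 = C9H6S3

C9H6S3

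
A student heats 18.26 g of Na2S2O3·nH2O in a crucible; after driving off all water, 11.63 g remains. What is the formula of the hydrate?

Mass of water lost = 18.26 − 11.63 = 6.63 g → 6.63 / 18.02 = 0.3679 mol H2O
Molar mass of Na2S2O3 = 158.12 g/mol → mol Na2S2O3 = 11.63 / 158.12 = 0.07355
n = 0.3679 / 0.07355 = 5.00 ≈ 5 → Na2S2O3·5H2O

Na2S2O3·5H2O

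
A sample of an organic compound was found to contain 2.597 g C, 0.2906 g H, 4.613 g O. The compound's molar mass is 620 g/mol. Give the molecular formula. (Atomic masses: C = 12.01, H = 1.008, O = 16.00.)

C18H24O24

n(C) = 2.597/12.01 = 0.2162, n(H) = 0.2906/1.008 = 0.2883, n(O) = 4.613/16.00 = 0.2883
Divide by the smallest (0.2162 mol C): C 1.000, H 1.333, O 1.333
Scaling by 3: C 3.00, H 4.00, O 4.00 → C3H4O4
Empirical-formula mass = 104.06 g/mol
n = 620 / 104.06 = 5.96 ≈ 6
Molecular formula = (C3H4O4)×6 = C18H24O24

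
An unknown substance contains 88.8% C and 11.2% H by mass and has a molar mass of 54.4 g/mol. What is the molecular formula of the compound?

C4H6

Assume 100 g: 88.8 g C, 11.2 g H.
Moles — C: 88.8 / 12.01 = 7.394 mol; H: 11.2 / 1.008 = 11.11 mol
Divide by the smallest (7.394 mol C): C 1.000, H 1.503
Multiply by 2: C 2.00, H 3.01 → C2H3
Empirical-formula mass = 27.04 g/mol
n = 54.4 / 27.04 = 2.01 ≈ 2
Molecular formula = (C2H3)×2 = C4H6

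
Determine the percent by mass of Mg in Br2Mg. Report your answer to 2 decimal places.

13.20%

Molar mass = 2(79.90) + 1(24.31) = 184.110 g/mol
Mass of Mg per mole = 1 × 24.31 = 24.310 g
% Mg = 24.310 / 184.110 × 100 = 13.20%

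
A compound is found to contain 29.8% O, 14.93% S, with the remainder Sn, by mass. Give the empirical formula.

O4SSn

Assume 100 g: 29.8 g O, 14.93 g S, 55.27 g Sn.
Moles — O: 29.8 / 16.00 = 1.863 mol; S: 14.93 / 32.07 = 0.4655 mol; Sn: 55.27 / 118.71 = 0.4656 mol
Smallest is S at 0.4655 mol; normalising gives O 4.001, S 1.000, Sn 1.000
→ O4SSn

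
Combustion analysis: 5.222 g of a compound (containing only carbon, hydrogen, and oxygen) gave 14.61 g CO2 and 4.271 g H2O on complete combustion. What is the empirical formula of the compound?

C7H10O

mol C = 14.61 / 44.01 = 0.3320; mass C = 0.3320 × 12.01 = 3.987 g
mol H = 2 × (4.271 / 18.02) = 0.4740; mass H = 0.4740 × 1.008 = 0.4778 g
mass O = 5.222 − (4.465) = 0.7572 g → mol O = 0.04733
Ratios (÷ 0.04733): C 7.015, H 10.016, O 1.000
Ratio ≈ 7:10:1, so the empirical formula is C7H10O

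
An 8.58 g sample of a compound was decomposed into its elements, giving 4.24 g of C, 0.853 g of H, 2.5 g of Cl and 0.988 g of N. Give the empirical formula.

C5H12ClN

C: 4.24 g ÷ 12.01 g/mol = 0.353 mol
H: 0.853 g ÷ 1.008 g/mol = 0.8462 mol
Cl: 2.5 g ÷ 35.45 g/mol = 0.07052 mol
N: 0.988 g ÷ 14.01 g/mol = 0.07052 mol
Ratios (÷ 0.07052): C 5.006, H 12.000, Cl 1.000, N 1.000
→ C5H12ClN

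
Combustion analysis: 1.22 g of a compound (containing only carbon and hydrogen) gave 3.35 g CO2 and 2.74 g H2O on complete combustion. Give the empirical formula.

mol C = 3.35 / 44.01 = 0.07612; mass C = 0.07612 × 12.01 = 0.9142 g
mol H = 2 × (2.74 / 18.02) = 0.3041; mass H = 0.3041 × 1.008 = 0.3065 g
Ratios (÷ 0.07612): C 1.000, H 3.995
≈ 1:4 → CH4

CH4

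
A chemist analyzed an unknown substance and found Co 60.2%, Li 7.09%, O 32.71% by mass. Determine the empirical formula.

CoLiO2

Assume 100 g: 60.2 g Co, 7.09 g Li, 32.71 g O.
n(Co) = 60.2/58.93 = 1.022, n(Li) = 7.09/6.94 = 1.022, n(O) = 32.71/16.00 = 2.044
Divide by the smallest (1.022 mol Co): Co 1.000, Li 1.000, O 2.001
≈ 1:1:2 → CoLiO2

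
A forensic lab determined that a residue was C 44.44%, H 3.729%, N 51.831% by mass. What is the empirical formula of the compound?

CHN

Assume 100 g: 44.44 g C, 3.729 g H, 51.831 g N.
Moles — C: 44.44 / 12.01 = 3.7 mol; H: 3.729 / 1.008 = 3.699 mol; N: 51.831 / 14.01 = 3.7 mol
Divide by the smallest (3.699 mol H): C 1.000, H 1.000, N 1.000
→ CHN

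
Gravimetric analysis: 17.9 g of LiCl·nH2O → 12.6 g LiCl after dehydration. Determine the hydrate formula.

LiCl·H2O

Mass of water lost = 17.9 − 12.6 = 5.3 g → 5.3 / 18.02 = 0.2941 mol H2O
Molar mass of LiCl = 42.39 g/mol → mol LiCl = 12.6 / 42.39 = 0.2972
n = 0.2941 / 0.2972 = 0.99 ≈ 1 → LiCl·H2O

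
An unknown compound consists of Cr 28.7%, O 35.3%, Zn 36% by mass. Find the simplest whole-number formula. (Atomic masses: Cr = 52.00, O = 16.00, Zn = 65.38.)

Assume 100 g: 28.7 g Cr, 35.3 g O, 36 g Zn.
n(Cr) = 28.7/52.00 = 0.5519, n(O) = 35.3/16.00 = 2.206, n(Zn) = 36/65.38 = 0.5506
Smallest is Zn at 0.5506 mol; normalising gives Cr 1.002, O 4.007, Zn 1.000
≈ 1:4:1 → CrO4Zn

CrO4Zn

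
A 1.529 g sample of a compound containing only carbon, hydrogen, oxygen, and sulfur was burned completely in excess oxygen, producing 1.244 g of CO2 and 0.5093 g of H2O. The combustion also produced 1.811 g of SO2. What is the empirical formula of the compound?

mol C = 1.244 / 44.01 = 0.02827; mass C = 0.02827 × 12.01 = 0.3395 g
mol H = 2 × (0.5093 / 18.02) = 0.05653; mass H = 0.05653 × 1.008 = 0.05698 g
mol S = 1.811 / 64.07 = 0.02827; mass S = 0.9065 g
mass O = 1.529 − (1.303) = 0.2261 g → mol O = 0.01413
Ratios (÷ 0.01413): C 2.001, H 4.001, O 1.000, S 2.001
Ratio ≈ 2:4:1:2, so the empirical formula is C2H4OS2

C2H4OS2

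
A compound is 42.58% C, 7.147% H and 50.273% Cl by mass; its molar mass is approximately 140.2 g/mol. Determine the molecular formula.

Assume 100 g: 42.58 g C, 7.147 g H, 50.273 g Cl.
C: 42.58 g ÷ 12.01 g/mol = 3.545 mol
H: 7.147 g ÷ 1.008 g/mol = 7.09 mol
Cl: 50.273 g ÷ 35.45 g/mol = 1.418 mol
Divide by the smallest (1.418 mol Cl): C 2.500, H 5.000, Cl 1.000
Scaling by 2: C 5.00, H 10.00, Cl 2.00 → C5H10Cl2
Empirical-formula mass = 141.03 g/mol
n = 140.2 / 141.03 = 0.99 ≈ 1
Molecular formula = empirical formula = C5H10Cl2

C5H10Cl2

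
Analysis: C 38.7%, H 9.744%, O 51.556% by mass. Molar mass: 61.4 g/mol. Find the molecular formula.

C2H6O2

Assume 100 g: 38.7 g C, 9.744 g H, 51.556 g O.
Moles — C: 38.7 / 12.01 = 3.222 mol; H: 9.744 / 1.008 = 9.667 mol; O: 51.556 / 16.00 = 3.222 mol
Smallest is O at 3.222 mol; normalising gives C 1.000, H 3.000, O 1.000
≈ 1:3:1 → CH3O
Empirical-formula mass = 31.03 g/mol
n = 61.4 / 31.03 = 1.98 ≈ 2
Molecular formula = (CH3O)×2 = C2H6O2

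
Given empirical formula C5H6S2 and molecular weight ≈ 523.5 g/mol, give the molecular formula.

C20H24S8

Empirical-formula mass = 130.24 g/mol
n = 523.5 / 130.24 = 4.02 ≈ 4
Molecular formula = (C5H6S2)4 = C20H24S8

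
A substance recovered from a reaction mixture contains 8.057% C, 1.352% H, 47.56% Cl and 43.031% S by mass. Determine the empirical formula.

Assume 100 g: 8.057 g C, 1.352 g H, 47.56 g Cl, 43.031 g S.
C: 8.057 g ÷ 12.01 g/mol = 0.6709 mol
H: 1.352 g ÷ 1.008 g/mol = 1.341 mol
Cl: 47.56 g ÷ 35.45 g/mol = 1.342 mol
S: 43.031 g ÷ 32.07 g/mol = 1.342 mol
Divide by the smallest (0.6709 mol C): C 1.000, H 1.999, Cl 2.000, S 2.000
→ CH2Cl2S2

CH2Cl2S2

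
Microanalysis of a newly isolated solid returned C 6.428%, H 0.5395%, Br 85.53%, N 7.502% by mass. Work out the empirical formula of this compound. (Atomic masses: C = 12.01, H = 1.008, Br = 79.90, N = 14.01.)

CHBr2N

Assume 100 g: 6.428 g C, 0.5395 g H, 85.53 g Br, 7.502 g N.
n(C) = 6.428/12.01 = 0.5352, n(H) = 0.5395/1.008 = 0.5352, n(Br) = 85.53/79.90 = 1.07, n(N) = 7.502/14.01 = 0.5355
Ratios (÷ 0.5352): C 1.000, H 1.000, Br 2.000, N 1.000
≈ 1:1:2:1 → CHBr2N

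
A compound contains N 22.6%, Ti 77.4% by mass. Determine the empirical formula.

NTi

Assume 100 g: 22.6 g N, 77.4 g Ti.
N: 22.6 g ÷ 14.01 g/mol = 1.613 mol
Ti: 77.4 g ÷ 47.87 g/mol = 1.617 mol
Ratios (÷ 1.613): N 1.000, Ti 1.002
→ NTi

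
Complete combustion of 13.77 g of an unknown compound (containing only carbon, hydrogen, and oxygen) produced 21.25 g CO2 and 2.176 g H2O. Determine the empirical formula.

mol C = 21.25 / 44.01 = 0.4828; mass C = 0.4828 × 12.01 = 5.799 g
mol H = 2 × (2.176 / 18.02) = 0.2415; mass H = 0.2415 × 1.008 = 0.2434 g
mass O = 13.77 − (6.042) = 7.728 g → mol O = 0.4830
Divide by the smallest (0.2415 mol H): C 1.999, H 1.000, O 2.000
→ C2HO2

C2HO2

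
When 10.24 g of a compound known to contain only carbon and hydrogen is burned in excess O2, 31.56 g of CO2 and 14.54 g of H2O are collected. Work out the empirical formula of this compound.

C4H9

mol C = 31.56 / 44.01 = 0.7171; mass C = 0.7171 × 12.01 = 8.612 g
mol H = 2 × (14.54 / 18.02) = 1.614; mass H = 1.614 × 1.008 = 1.627 g
Smallest is C at 0.7171 mol; normalising gives C 1.000, H 2.250
Multiply by 4: C 4.00, H 9.00 → C4H9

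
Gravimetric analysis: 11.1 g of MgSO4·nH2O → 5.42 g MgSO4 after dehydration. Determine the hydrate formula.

Mass of water lost = 11.1 − 5.42 = 5.68 g → 5.68 / 18.02 = 0.3152 mol H2O
Molar mass of MgSO4 = 120.38 g/mol → mol MgSO4 = 5.42 / 120.38 = 0.04502
n = 0.3152 / 0.04502 = 7.00 ≈ 7 → MgSO4·7H2O

MgSO4·7H2O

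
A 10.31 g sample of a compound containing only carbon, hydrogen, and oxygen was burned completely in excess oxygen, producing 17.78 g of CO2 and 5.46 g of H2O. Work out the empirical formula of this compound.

mol C = 17.78 / 44.01 = 0.4040; mass C = 0.4040 × 12.01 = 4.852 g
mol H = 2 × (5.46 / 18.02) = 0.6060; mass H = 0.6060 × 1.008 = 0.6108 g
mass O = 10.31 − (5.463) = 4.847 g → mol O = 0.3029
Ratios (÷ 0.3029): C 1.334, H 2.000, O 1.000
Multiply by 3: C 4.00, H 6.00, O 3.00 → C4H6O3

C4H6O3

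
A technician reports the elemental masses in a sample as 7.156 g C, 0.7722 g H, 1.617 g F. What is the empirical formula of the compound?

C: 7.156 g ÷ 12.01 g/mol = 0.5958 mol
H: 0.7722 g ÷ 1.008 g/mol = 0.7661 mol
F: 1.617 g ÷ 19.00 g/mol = 0.08511 mol
Ratios (÷ 0.08511): C 7.001, H 9.001, F 1.000
Ratio ≈ 7:9:1, so the empirical formula is C7H9F

C7H9F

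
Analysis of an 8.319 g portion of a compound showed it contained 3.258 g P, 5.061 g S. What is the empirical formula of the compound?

Moles — P: 3.258 / 30.97 = 0.1052 mol; S: 5.061 / 32.07 = 0.1578 mol
Smallest is P at 0.1052 mol; normalising gives P 1.000, S 1.500
×2: P 2.00, S 3.00 → P2S3

P2S3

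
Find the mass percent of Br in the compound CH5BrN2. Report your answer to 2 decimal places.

63.94%

Molar mass = 1(12.01) + 5(1.008) + 1(79.90) + 2(14.01) = 124.970 g/mol
Mass of Br per mole = 1 × 79.90 = 79.900 g
% Br = 79.900 / 124.970 × 100 = 63.94%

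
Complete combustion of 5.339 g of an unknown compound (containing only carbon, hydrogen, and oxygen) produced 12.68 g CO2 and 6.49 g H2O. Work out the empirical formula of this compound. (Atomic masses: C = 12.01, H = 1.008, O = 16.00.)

C4H10O

mol C = 12.68 / 44.01 = 0.2881; mass C = 0.2881 × 12.01 = 3.460 g
mol H = 2 × (6.49 / 18.02) = 0.7203; mass H = 0.7203 × 1.008 = 0.7261 g
mass O = 5.339 − (4.186) = 1.153 g → mol O = 0.07204
Smallest is O at 0.07204 mol; normalising gives C 3.999, H 9.999, O 1.000
→ C4H10O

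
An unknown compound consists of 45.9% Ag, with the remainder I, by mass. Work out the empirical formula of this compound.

AgI

Assume 100 g: 45.9 g Ag, 54.1 g I.
Moles — Ag: 45.9 / 107.87 = 0.4255 mol; I: 54.1 / 126.90 = 0.4263 mol
Divide by the smallest (0.4255 mol Ag): Ag 1.000, I 1.002
Ratio ≈ 1:1, so the empirical formula is AgI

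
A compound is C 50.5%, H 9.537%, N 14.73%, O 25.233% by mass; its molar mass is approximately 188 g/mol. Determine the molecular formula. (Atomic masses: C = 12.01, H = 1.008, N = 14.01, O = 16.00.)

Assume 100 g: 50.5 g C, 9.537 g H, 14.73 g N, 25.233 g O.
Moles — C: 50.5 / 12.01 = 4.205 mol; H: 9.537 / 1.008 = 9.461 mol; N: 14.73 / 14.01 = 1.051 mol; O: 25.233 / 16.00 = 1.577 mol
Smallest is N at 1.051 mol; normalising gives C 3.999, H 8.999, N 1.000, O 1.500
Scaling by 2: C 8.00, H 18.00, N 2.00, O 3.00 → C8H18N2O3
Empirical-formula mass = 190.24 g/mol
n = 188 / 190.24 = 0.99 ≈ 1
Molecular formula = empirical formula = C8H18N2O3

C8H18N2O3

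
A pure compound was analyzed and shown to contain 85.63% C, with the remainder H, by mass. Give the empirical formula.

CH2

Assume 100 g: 85.63 g C, 14.37 g H.
C: 85.63 g ÷ 12.01 g/mol = 7.13 mol
H: 14.37 g ÷ 1.008 g/mol = 14.26 mol
Smallest is C at 7.13 mol; normalising gives C 1.000, H 1.999
Ratio ≈ 1:2, so the empirical formula is CH2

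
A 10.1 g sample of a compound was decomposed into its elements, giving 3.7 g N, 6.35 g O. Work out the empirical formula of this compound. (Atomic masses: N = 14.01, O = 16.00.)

N: 3.7 g ÷ 14.01 g/mol = 0.2641 mol
O: 6.35 g ÷ 16.00 g/mol = 0.3969 mol
Ratios (÷ 0.2641): N 1.000, O 1.503
Multiply by 2: N 2.00, O 3.01 → N2O3

N2O3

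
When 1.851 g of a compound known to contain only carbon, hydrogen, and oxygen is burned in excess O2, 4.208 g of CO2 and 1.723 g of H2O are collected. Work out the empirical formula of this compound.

mol C = 4.208 / 44.01 = 0.09561; mass C = 0.09561 × 12.01 = 1.148 g
mol H = 2 × (1.723 / 18.02) = 0.1912; mass H = 0.1912 × 1.008 = 0.1928 g
mass O = 1.851 − (1.341) = 0.5099 g → mol O = 0.03187
Ratios (÷ 0.03187): C 3.000, H 6.001, O 1.000
≈ 3:6:1 → C3H6O

C3H6O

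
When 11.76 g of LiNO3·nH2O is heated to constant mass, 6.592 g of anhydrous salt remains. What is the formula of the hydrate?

Mass of water lost = 11.76 − 6.592 = 5.168 g → 5.168 / 18.02 = 0.2868 mol H2O
Molar mass of LiNO3 = 68.95 g/mol → mol LiNO3 = 6.592 / 68.95 = 0.09561
n = 0.2868 / 0.09561 = 3.00 ≈ 3 → LiNO3·3H2O

LiNO3·3H2O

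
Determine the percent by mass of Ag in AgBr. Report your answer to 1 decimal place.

Molar mass = 1(107.87) + 1(79.90) = 187.770 g/mol
Mass of Ag per mole = 1 × 107.87 = 107.870 g
% Ag = 107.870 / 187.770 × 100 = 57.4%

57.4%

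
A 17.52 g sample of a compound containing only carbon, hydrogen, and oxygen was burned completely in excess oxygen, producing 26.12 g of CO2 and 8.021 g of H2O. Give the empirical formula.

mol C = 26.12 / 44.01 = 0.5935; mass C = 0.5935 × 12.01 = 7.128 g
mol H = 2 × (8.021 / 18.02) = 0.8902; mass H = 0.8902 × 1.008 = 0.8974 g
mass O = 17.52 − (8.025) = 9.495 g → mol O = 0.5934
Smallest is O at 0.5934 mol; normalising gives C 1.000, H 1.500, O 1.000
Scaling by 2: C 2.00, H 3.00, O 2.00 → C2H3O2

C2H3O2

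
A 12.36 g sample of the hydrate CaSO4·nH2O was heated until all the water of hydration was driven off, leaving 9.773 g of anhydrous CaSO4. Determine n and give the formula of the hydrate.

CaSO4·2H2O

Mass of water lost = 12.36 − 9.773 = 2.587 g → 2.587 / 18.02 = 0.1436 mol H2O
Molar mass of CaSO4 = 136.15 g/mol → mol CaSO4 = 9.773 / 136.15 = 0.07178
n = 0.1436 / 0.07178 = 2.00 ≈ 2 → CaSO4·2H2O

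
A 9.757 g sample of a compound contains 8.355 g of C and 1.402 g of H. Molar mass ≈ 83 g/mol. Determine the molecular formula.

n(C) = 8.355/12.01 = 0.6957, n(H) = 1.402/1.008 = 1.391
Divide by the smallest (0.6957 mol C): C 1.000, H 1.999
Ratio ≈ 1:2, so the empirical formula is CH2
Empirical-formula mass = 14.03 g/mol
n = 83 / 14.03 = 5.92 ≈ 6
Molecular formula = (CH2)×6 = C6H12

C6H12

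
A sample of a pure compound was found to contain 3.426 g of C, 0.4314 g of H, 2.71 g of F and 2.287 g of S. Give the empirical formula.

C4H6F2S

n(C) = 3.426/12.01 = 0.2853, n(H) = 0.4314/1.008 = 0.428, n(F) = 2.71/19.00 = 0.1426, n(S) = 2.287/32.07 = 0.07131
Ratios (÷ 0.07131): C 4.000, H 6.001, F 2.000, S 1.000
→ C4H6F2S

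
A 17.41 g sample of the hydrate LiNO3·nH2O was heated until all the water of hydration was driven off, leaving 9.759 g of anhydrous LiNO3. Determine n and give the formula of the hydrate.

LiNO3·3H2O

Mass of water lost = 17.41 − 9.759 = 7.651 g → 7.651 / 18.02 = 0.4246 mol H2O
Molar mass of LiNO3 = 68.95 g/mol → mol LiNO3 = 9.759 / 68.95 = 0.1415
n = 0.4246 / 0.1415 = 3.00 ≈ 3 → LiNO3·3H2O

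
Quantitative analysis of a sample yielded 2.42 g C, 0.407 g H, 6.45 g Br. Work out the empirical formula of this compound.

Moles — C: 2.42 / 12.01 = 0.2015 mol; H: 0.407 / 1.008 = 0.4038 mol; Br: 6.45 / 79.90 = 0.08073 mol
Smallest is Br at 0.08073 mol; normalising gives C 2.496, H 5.002, Br 1.000
×2: C 4.99, H 10.00, Br 2.00 → C5H10Br2

C5H10Br2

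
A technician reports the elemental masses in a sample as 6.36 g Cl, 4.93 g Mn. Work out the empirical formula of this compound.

n(Cl) = 6.36/35.45 = 0.1794, n(Mn) = 4.93/54.94 = 0.08973
Smallest is Mn at 0.08973 mol; normalising gives Cl 1.999, Mn 1.000
Ratio ≈ 2:1, so the empirical formula is Cl2Mn

Cl2Mn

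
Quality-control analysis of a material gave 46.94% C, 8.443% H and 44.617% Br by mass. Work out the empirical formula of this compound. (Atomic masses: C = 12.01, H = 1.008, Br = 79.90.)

Assume 100 g: 46.94 g C, 8.443 g H, 44.617 g Br.
n(C) = 46.94/12.01 = 3.908, n(H) = 8.443/1.008 = 8.376, n(Br) = 44.617/79.90 = 0.5584
Ratios (÷ 0.5584): C 6.999, H 15.000, Br 1.000
≈ 7:15:1 → C7H15Br

C7H15Br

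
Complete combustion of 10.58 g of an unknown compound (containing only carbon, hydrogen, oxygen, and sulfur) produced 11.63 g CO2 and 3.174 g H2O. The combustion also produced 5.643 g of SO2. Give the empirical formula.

mol C = 11.63 / 44.01 = 0.2643; mass C = 0.2643 × 12.01 = 3.174 g
mol H = 2 × (3.174 / 18.02) = 0.3523; mass H = 0.3523 × 1.008 = 0.3551 g
mol S = 5.643 / 64.07 = 0.08808; mass S = 2.825 g
mass O = 10.58 − (6.353) = 4.227 g → mol O = 0.2642
Divide by the smallest (0.08808 mol S): C 3.000, H 4.000, O 2.999, S 1.000
Ratio ≈ 3:4:3:1, so the empirical formula is C3H4O3S

C3H4O3S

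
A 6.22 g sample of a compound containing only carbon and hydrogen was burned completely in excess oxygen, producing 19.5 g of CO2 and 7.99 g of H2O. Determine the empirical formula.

mol C = 19.5 / 44.01 = 0.4431; mass C = 0.4431 × 12.01 = 5.321 g
mol H = 2 × (7.99 / 18.02) = 0.8868; mass H = 0.8868 × 1.008 = 0.8939 g
Smallest is C at 0.4431 mol; normalising gives C 1.000, H 2.001
≈ 1:2 → CH2

CH2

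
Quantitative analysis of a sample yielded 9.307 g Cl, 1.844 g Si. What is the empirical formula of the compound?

Cl4Si

Cl: 9.307 g ÷ 35.45 g/mol = 0.2625 mol
Si: 1.844 g ÷ 28.09 g/mol = 0.06565 mol
Ratios (÷ 0.06565): Cl 3.999, Si 1.000
Ratio ≈ 4:1, so the empirical formula is Cl4Si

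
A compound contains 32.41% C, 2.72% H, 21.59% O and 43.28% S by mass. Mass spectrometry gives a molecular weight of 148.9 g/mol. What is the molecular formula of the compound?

C4H4O2S2

Assume 100 g: 32.41 g C, 2.72 g H, 21.59 g O, 43.28 g S.
C: 32.41 g ÷ 12.01 g/mol = 2.699 mol
H: 2.72 g ÷ 1.008 g/mol = 2.698 mol
O: 21.59 g ÷ 16.00 g/mol = 1.349 mol
S: 43.28 g ÷ 32.07 g/mol = 1.35 mol
Divide by the smallest (1.349 mol O): C 2.000, H 2.000, O 1.000, S 1.000
≈ 2:2:1:1 → C2H2OS
Empirical-formula mass = 74.11 g/mol
n = 148.9 / 74.11 = 2.01 ≈ 2
Molecular formula = (C2H2OS)×2 = C4H4O2S2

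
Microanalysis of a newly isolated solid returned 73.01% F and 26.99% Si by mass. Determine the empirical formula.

F4Si

Assume 100 g: 73.01 g F, 26.99 g Si.
n(F) = 73.01/19.00 = 3.843, n(Si) = 26.99/28.09 = 0.9608
Ratios (÷ 0.9608): F 3.999, Si 1.000
→ F4Si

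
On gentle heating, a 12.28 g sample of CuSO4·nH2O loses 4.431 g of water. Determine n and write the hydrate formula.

Mass of anhydrous CuSO4 = 12.28 − 4.431 = 7.849 g
mol H2O = 4.431 / 18.02 = 0.2459
Molar mass of CuSO4 = 159.62 g/mol → mol CuSO4 = 7.849 / 159.62 = 0.04917
n = 0.2459 / 0.04917 = 5.00 ≈ 5 → CuSO4·5H2O

CuSO4·5H2O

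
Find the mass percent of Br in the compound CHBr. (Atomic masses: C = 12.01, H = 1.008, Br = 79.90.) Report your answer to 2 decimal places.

Molar mass = 1(12.01) + 1(1.008) + 1(79.90) = 92.918 g/mol
Mass of Br per mole = 1 × 79.90 = 79.900 g
% Br = 79.900 / 92.918 × 100 = 85.99%

85.99%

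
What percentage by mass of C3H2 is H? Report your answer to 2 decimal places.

5.30%

Molar mass = 3(12.01) + 2(1.008) = 38.046 g/mol
Mass of H per mole = 2 × 1.008 = 2.016 g
% H = 2.016 / 38.046 × 100 = 5.30%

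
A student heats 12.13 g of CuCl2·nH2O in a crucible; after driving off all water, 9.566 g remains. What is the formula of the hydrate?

Mass of water lost = 12.13 − 9.566 = 2.564 g → 2.564 / 18.02 = 0.1423 mol H2O
Molar mass of CuCl2 = 134.45 g/mol → mol CuCl2 = 9.566 / 134.45 = 0.07115
n = 0.1423 / 0.07115 = 2.00 ≈ 2 → CuCl2·2H2O

CuCl2·2H2O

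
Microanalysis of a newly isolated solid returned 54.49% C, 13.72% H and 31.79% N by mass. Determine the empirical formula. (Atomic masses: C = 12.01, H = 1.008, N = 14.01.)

C2H6N

Assume 100 g: 54.49 g C, 13.72 g H, 31.79 g N.
n(C) = 54.49/12.01 = 4.537, n(H) = 13.72/1.008 = 13.61, n(N) = 31.79/14.01 = 2.269
Smallest is N at 2.269 mol; normalising gives C 1.999, H 5.998, N 1.000
Ratio ≈ 2:6:1, so the empirical formula is C2H6N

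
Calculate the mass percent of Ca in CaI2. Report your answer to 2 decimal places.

Molar mass = 1(40.08) + 2(126.90) = 293.880 g/mol
Mass of Ca per mole = 1 × 40.08 = 40.080 g
% Ca = 40.080 / 293.880 × 100 = 13.64%

13.64%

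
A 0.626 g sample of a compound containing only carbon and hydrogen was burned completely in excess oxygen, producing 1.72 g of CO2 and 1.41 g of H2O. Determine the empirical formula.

mol C = 1.72 / 44.01 = 0.03908; mass C = 0.03908 × 12.01 = 0.4694 g
mol H = 2 × (1.41 / 18.02) = 0.1565; mass H = 0.1565 × 1.008 = 0.1577 g
Divide by the smallest (0.03908 mol C): C 1.000, H 4.004
→ CH4

CH4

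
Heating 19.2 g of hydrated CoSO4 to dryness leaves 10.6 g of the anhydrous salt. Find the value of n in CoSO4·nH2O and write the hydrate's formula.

Mass of water lost = 19.2 − 10.6 = 8.6 g → 8.6 / 18.02 = 0.4772 mol H2O
Molar mass of CoSO4 = 155.00 g/mol → mol CoSO4 = 10.6 / 155.00 = 0.06839
n = 0.4772 / 0.06839 = 6.98 ≈ 7 → CoSO4·7H2O

CoSO4·7H2O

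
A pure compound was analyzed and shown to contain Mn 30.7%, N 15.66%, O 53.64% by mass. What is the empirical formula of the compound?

MnN2O6

Assume 100 g: 30.7 g Mn, 15.66 g N, 53.64 g O.
n(Mn) = 30.7/54.94 = 0.5588, n(N) = 15.66/14.01 = 1.118, n(O) = 53.64/16.00 = 3.353
Divide by the smallest (0.5588 mol Mn): Mn 1.000, N 2.000, O 6.000
→ MnN2O6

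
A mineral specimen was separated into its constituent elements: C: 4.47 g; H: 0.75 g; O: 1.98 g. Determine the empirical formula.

C: 4.47 g ÷ 12.01 g/mol = 0.3722 mol
H: 0.75 g ÷ 1.008 g/mol = 0.744 mol
O: 1.98 g ÷ 16.00 g/mol = 0.1237 mol
Smallest is O at 0.1237 mol; normalising gives C 3.008, H 6.013, O 1.000
→ C3H6O

C3H6O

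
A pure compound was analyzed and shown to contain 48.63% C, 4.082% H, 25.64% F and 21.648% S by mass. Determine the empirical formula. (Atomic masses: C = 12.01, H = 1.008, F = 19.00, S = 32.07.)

Assume 100 g: 48.63 g C, 4.082 g H, 25.64 g F, 21.648 g S.
n(C) = 48.63/12.01 = 4.049, n(H) = 4.082/1.008 = 4.05, n(F) = 25.64/19.00 = 1.349, n(S) = 21.648/32.07 = 0.675
Divide by the smallest (0.675 mol S): C 5.998, H 5.999, F 1.999, S 1.000
≈ 6:6:2:1 → C6H6F2S

C6H6F2S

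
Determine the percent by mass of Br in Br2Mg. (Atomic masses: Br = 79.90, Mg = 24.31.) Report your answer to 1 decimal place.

Molar mass = 2(79.90) + 1(24.31) = 184.110 g/mol
Mass of Br per mole = 2 × 79.90 = 159.800 g
% Br = 159.800 / 184.110 × 100 = 86.8%

86.8%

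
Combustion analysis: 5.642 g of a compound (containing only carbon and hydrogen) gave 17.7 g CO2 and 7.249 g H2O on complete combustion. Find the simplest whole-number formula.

CH2

mol C = 17.7 / 44.01 = 0.4022; mass C = 0.4022 × 12.01 = 4.830 g
mol H = 2 × (7.249 / 18.02) = 0.8046; mass H = 0.8046 × 1.008 = 0.8110 g
Smallest is C at 0.4022 mol; normalising gives C 1.000, H 2.000
Ratio ≈ 1:2, so the empirical formula is CH2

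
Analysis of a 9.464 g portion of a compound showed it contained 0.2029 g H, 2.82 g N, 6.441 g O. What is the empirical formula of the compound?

n(H) = 0.2029/1.008 = 0.2013, n(N) = 2.82/14.01 = 0.2013, n(O) = 6.441/16.00 = 0.4026
Smallest is N at 0.2013 mol; normalising gives H 1.000, N 1.000, O 2.000
≈ 1:1:2 → HNO2

HNO2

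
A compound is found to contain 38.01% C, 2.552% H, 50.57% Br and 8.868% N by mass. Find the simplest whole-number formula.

Assume 100 g: 38.01 g C, 2.552 g H, 50.57 g Br, 8.868 g N.
n(C) = 38.01/12.01 = 3.165, n(H) = 2.552/1.008 = 2.532, n(Br) = 50.57/79.90 = 0.6329, n(N) = 8.868/14.01 = 0.633
Smallest is Br at 0.6329 mol; normalising gives C 5.000, H 4.000, Br 1.000, N 1.000
≈ 5:4:1:1 → C5H4BrN

C5H4BrN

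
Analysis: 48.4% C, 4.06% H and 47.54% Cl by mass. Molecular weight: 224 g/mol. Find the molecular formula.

C9H9Cl3

Assume 100 g: 48.4 g C, 4.06 g H, 47.54 g Cl.
Moles — C: 48.4 / 12.01 = 4.03 mol; H: 4.06 / 1.008 = 4.028 mol; Cl: 47.54 / 35.45 = 1.341 mol
Divide by the smallest (1.341 mol Cl): C 3.005, H 3.003, Cl 1.000
≈ 3:3:1 → C3H3Cl
Empirical-formula mass = 74.50 g/mol
n = 224 / 74.50 = 3.01 ≈ 3
Molecular formula = (C3H3Cl)×3 = C9H9Cl3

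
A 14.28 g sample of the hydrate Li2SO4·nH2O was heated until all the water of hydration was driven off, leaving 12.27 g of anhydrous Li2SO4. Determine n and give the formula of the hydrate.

Mass of water lost = 14.28 − 12.27 = 2.01 g → 2.01 / 18.02 = 0.1115 mol H2O
Molar mass of Li2SO4 = 109.95 g/mol → mol Li2SO4 = 12.27 / 109.95 = 0.1116
n = 0.1115 / 0.1116 = 1.00 ≈ 1 → Li2SO4·H2O

Li2SO4·H2O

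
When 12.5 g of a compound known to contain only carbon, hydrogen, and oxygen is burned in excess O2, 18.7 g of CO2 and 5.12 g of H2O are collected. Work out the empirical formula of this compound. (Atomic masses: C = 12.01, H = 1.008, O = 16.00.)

mol C = 18.7 / 44.01 = 0.4249; mass C = 0.4249 × 12.01 = 5.103 g
mol H = 2 × (5.12 / 18.02) = 0.5683; mass H = 0.5683 × 1.008 = 0.5728 g
mass O = 12.5 − (5.676) = 6.824 g → mol O = 0.4265
Ratios (÷ 0.4249): C 1.000, H 1.337, O 1.004
Scaling by 3: C 3.00, H 4.01, O 3.01 → C3H4O3

C3H4O3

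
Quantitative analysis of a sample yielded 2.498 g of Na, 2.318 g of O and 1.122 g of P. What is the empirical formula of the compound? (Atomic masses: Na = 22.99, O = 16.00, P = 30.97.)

Na3O4P

n(Na) = 2.498/22.99 = 0.1087, n(O) = 2.318/16.00 = 0.1449, n(P) = 1.122/30.97 = 0.03623
Ratios (÷ 0.03623): Na 2.999, O 3.999, P 1.000
→ Na3O4P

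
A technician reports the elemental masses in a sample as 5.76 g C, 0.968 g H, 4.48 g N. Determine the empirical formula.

C3H6N2

n(C) = 5.76/12.01 = 0.4796, n(H) = 0.968/1.008 = 0.9603, n(N) = 4.48/14.01 = 0.3198
Smallest is N at 0.3198 mol; normalising gives C 1.500, H 3.003, N 1.000
Scaling by 2: C 3.00, H 6.01, N 2.00 → C3H6N2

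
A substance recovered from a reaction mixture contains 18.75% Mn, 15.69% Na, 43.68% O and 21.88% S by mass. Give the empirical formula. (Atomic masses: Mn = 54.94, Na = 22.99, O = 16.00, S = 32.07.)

MnNa2O8S2

Assume 100 g: 18.75 g Mn, 15.69 g Na, 43.68 g O, 21.88 g S.
n(Mn) = 18.75/54.94 = 0.3413, n(Na) = 15.69/22.99 = 0.6825, n(O) = 43.68/16.00 = 2.73, n(S) = 21.88/32.07 = 0.6823
Divide by the smallest (0.3413 mol Mn): Mn 1.000, Na 2.000, O 7.999, S 1.999
Ratio ≈ 1:2:8:2, so the empirical formula is MnNa2O8S2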